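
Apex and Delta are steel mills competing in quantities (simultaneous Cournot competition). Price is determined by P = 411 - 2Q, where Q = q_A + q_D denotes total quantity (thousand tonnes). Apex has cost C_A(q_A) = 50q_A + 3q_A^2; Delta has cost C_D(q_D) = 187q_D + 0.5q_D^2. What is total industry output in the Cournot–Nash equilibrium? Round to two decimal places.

62.50

Apex's profit: π_A = (411 - 2Q)q_A - (50q_A + 3q_A²). Setting ∂π_A/∂q_A = 0: 361 - 10q_A - 2(q_D) = 0.
Delta's first-order condition: 224 - 5q_D - 2(q_A) = 0.
So q_A = (361 - 2q_D)/10 and q_D = (224 - 2q_A)/5.
Substituting one into the other gives q_A = 59/2 and q_D = 33.
Total output Q = 59/2 + 33 = 125/2.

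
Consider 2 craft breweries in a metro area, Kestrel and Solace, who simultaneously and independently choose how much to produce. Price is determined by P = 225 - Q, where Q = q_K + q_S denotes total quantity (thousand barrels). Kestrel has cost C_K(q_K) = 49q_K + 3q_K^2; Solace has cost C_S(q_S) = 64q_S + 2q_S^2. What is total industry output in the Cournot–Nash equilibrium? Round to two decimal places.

42.70

Kestrel's profit: π_K = (225 - Q)q_K - (49q_K + 3q_K²). Setting ∂π_K/∂q_K = 0: 176 - 8q_K - (q_S) = 0.
Solace's profit: π_S = (225 - Q)q_S - (64q_S + 2q_S²). Setting ∂π_S/∂q_S = 0: 161 - 6q_S - (q_K) = 0.
Best responses: q_K = (176 - q_S)/8, q_S = (161 - q_K)/6.
Substituting one into the other gives q_K = 895/47 and q_S = 1112/47.
Total output Q = 895/47 + 1112/47 = 42.7021.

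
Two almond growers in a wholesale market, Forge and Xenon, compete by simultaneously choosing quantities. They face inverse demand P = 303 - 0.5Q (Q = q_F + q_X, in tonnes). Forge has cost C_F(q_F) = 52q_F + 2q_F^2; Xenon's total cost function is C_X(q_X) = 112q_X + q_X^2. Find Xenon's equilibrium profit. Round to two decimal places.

Forge's profit: π_F = (303 - 0.5Q)q_F - (52q_F + 2q_F²). Setting ∂π_F/∂q_F = 0: 251 - 5q_F - (1/2)(q_X) = 0.
Xenon's profit: π_X = (303 - 0.5Q)q_X - (112q_X + q_X²). Setting ∂π_X/∂q_X = 0: 191 - 3q_X - (1/2)(q_F) = 0.
Best responses: q_F = (251 - (1/2)q_X)/5, q_X = (191 - (1/2)q_F)/3.
Solving the pair: q_F = 44.5763, q_X = 56.2373.
Price P = 303 - (1/2)·100.8136 = 252.5932.
Xenon's profit: 252.5932·56.2373 - 112·56.2373 - 56.2373² = 4743.9489.

4743.95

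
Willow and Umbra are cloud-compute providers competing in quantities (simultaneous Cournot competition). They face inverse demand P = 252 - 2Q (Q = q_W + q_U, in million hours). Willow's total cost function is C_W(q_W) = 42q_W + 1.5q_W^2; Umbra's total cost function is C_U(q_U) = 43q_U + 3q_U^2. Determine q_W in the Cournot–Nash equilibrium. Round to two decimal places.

25.48

Willow's profit: π_W = (252 - 2Q)q_W - (42q_W + (3/2)q_W²). Setting ∂π_W/∂q_W = 0: 210 - 7q_W - 2(q_U) = 0.
Umbra's profit: π_U = (252 - 2Q)q_U - (43q_U + 3q_U²). Setting ∂π_U/∂q_U = 0: 209 - 10q_U - 2(q_W) = 0.
Rearranging gives the reaction functions q_W = (210 - 2q_U)/7 and q_U = (209 - 2q_W)/10.
Solving the pair: q_W = 841/33, q_U = 1043/66.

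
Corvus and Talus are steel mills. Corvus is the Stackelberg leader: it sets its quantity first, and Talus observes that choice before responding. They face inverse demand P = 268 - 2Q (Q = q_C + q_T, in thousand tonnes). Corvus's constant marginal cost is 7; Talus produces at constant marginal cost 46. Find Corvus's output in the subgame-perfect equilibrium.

75

The follower Talus best-responds to any q_C: π_T = (268 - 2Q)q_T - 46q_T.
Follower FOC: 222 - 2q_C - 4q_T = 0, so q_T(q_C) = (222 - 2q_C)/4.
Corvus substitutes q_T(q_C) into its own profit: π_C = q_C(268 - 2q_C - (222 - 2q_C)/2) - 7q_C = (157 - q_C)q_C - 7q_C.
The leader's first-order condition 150 - 2q_C = 0 yields q_C = 75.
Then q_T = (222 - 2·75)/4 = 18.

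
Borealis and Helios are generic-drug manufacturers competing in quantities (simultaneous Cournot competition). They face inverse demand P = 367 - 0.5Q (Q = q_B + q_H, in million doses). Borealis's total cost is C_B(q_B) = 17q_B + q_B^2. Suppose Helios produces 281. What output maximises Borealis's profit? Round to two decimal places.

69.83

With the rival's output fixed at 281, Borealis's profit is π_B = (367 - (1/2)·281 - (1/2)q_B)q_B - (17q_B + q_B²) = (453/2 - (1/2)q_B)q_B - (17q_B + q_B²).
∂π_B/∂q_B = 419/2 - 3q_B = 0, so q_B = 419/6.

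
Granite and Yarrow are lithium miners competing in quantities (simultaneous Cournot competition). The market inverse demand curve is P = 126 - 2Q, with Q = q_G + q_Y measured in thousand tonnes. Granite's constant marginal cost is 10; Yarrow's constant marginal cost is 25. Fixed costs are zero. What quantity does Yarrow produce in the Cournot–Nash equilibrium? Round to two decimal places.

14.33

Granite's profit: π_G = (126 - 2Q)q_G - (10q_G). Setting ∂π_G/∂q_G = 0: 116 - 4q_G - 2(q_Y) = 0.
Yarrow's first-order condition: 101 - 4q_Y - 2(q_G) = 0.
So q_G = (116 - 2q_Y)/4 and q_Y = (101 - 2q_G)/4.
Substituting one into the other gives q_G = 131/6 and q_Y = 43/3.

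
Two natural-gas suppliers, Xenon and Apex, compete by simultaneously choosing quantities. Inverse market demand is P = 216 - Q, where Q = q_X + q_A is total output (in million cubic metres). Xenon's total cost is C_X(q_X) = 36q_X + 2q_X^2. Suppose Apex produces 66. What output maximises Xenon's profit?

19

With the rival's output fixed at 66, Xenon's profit is π_X = (216 - 66 - q_X)q_X - (36q_X + 2q_X²) = (150 - q_X)q_X - (36q_X + 2q_X²).
∂π_X/∂q_X = 114 - 6q_X = 0, so q_X = 19.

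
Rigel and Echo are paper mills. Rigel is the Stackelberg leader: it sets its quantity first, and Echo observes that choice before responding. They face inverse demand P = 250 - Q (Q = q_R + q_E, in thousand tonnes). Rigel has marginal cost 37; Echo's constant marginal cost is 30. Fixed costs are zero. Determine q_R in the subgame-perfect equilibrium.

The follower Echo best-responds to any q_R: π_E = (250 - Q)q_E - 30q_E.
Setting the follower's marginal profit to zero, 220 - q_R - 2q_E = 0, i.e. q_E = (220 - q_R)/2.
The leader anticipates this reaction. Substituting into P = 250 - Q gives P = 140 - (1/2)q_R, so π_R = (140 - (1/2)q_R)q_R - 37q_R.
The leader's first-order condition 103 - q_R = 0 yields q_R = 103.
Then q_E = (220 - 103)/2 = 117/2.

103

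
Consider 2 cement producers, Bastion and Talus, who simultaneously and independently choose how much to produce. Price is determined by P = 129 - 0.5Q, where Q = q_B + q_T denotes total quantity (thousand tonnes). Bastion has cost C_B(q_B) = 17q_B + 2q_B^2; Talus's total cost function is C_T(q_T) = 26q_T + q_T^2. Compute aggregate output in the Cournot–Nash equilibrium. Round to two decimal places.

Bastion's profit: π_B = (129 - 0.5Q)q_B - (17q_B + 2q_B²). Setting ∂π_B/∂q_B = 0: 112 - 5q_B - (1/2)(q_T) = 0.
Talus's first-order condition: 103 - 3q_T - (1/2)(q_B) = 0.
Best responses: q_B = (112 - (1/2)q_T)/5, q_T = (103 - (1/2)q_B)/3.
Solving the pair: q_B = 1138/59, q_T = 1836/59.
Total output Q = 1138/59 + 1836/59 = 50.4068.

50.41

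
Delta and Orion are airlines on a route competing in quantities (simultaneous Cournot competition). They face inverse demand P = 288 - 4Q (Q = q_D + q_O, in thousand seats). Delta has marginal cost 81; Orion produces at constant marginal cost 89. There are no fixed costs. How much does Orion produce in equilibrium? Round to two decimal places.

15.92

Delta's profit: π_D = (288 - 4Q)q_D - (81q_D). Setting ∂π_D/∂q_D = 0: 207 - 8q_D - 4(q_O) = 0.
Orion's first-order condition: 199 - 8q_O - 4(q_D) = 0.
Rearranging gives the reaction functions q_D = (207 - 4q_O)/8 and q_O = (199 - 4q_D)/8.
Substituting one into the other gives q_D = 215/12 and q_O = 191/12.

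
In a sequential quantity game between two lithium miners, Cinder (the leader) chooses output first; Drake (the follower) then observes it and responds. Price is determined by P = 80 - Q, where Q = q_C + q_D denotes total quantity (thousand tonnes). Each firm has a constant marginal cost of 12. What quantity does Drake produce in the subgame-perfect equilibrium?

17

Solve by backward induction. Given q_C, the follower Drake maximises π_D = (80 - q_C - q_D)q_D - 12q_D.
Setting the follower's marginal profit to zero, 68 - q_C - 2q_D = 0, i.e. q_D = (68 - q_C)/2.
Cinder substitutes q_D(q_C) into its own profit: π_C = q_C(80 - q_C - (68 - q_C)/2) - 12q_C = (46 - (1/2)q_C)q_C - 12q_C.
Leader FOC: 34 - q_C = 0, so q_C = 34.
Then q_D = (68 - 34)/2 = 17.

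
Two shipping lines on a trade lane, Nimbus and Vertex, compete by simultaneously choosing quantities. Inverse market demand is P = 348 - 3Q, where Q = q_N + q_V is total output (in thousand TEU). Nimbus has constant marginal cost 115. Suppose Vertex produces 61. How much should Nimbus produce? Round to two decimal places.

With the rival's output fixed at 61, Nimbus's profit is π_N = (348 - 3·61 - 3q_N)q_N - (115q_N) = (165 - 3q_N)q_N - (115q_N).
∂π_N/∂q_N = 50 - 6q_N = 0, so q_N = 25/3.

8.33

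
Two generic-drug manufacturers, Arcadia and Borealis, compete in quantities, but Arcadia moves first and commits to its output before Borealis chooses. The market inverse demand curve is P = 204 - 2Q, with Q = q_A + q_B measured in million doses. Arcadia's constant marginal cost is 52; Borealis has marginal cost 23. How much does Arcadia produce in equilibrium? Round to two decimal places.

Solve by backward induction. Given q_A, the follower Borealis maximises π_B = (204 - 2q_A - 2q_B)q_B - 23q_B.
Follower FOC: 181 - 2q_A - 4q_B = 0, so q_B(q_A) = (181 - 2q_A)/4.
Arcadia substitutes q_B(q_A) into its own profit: π_A = q_A(204 - 2q_A - (181 - 2q_A)/2) - 52q_A = (227/2 - q_A)q_A - 52q_A.
Leader FOC: 123/2 - 2q_A = 0, so q_A = 123/4.
Then q_B = (181 - 2·(123/4))/4 = 239/8.

30.75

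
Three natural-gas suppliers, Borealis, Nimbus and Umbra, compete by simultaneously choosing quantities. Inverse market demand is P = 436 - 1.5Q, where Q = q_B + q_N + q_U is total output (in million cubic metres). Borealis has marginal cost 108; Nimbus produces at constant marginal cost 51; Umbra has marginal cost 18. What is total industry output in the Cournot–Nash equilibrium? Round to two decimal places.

188.50

Borealis's profit: π_B = (436 - 1.5Q)q_B - (108q_B). Setting ∂π_B/∂q_B = 0: 328 - 3q_B - (3/2)(q_N + q_U) = 0.
Nimbus's profit: π_N = (436 - 1.5Q)q_N - (51q_N). Setting ∂π_N/∂q_N = 0: 385 - 3q_N - (3/2)(q_B + q_U) = 0.
Umbra's profit: π_U = (436 - 1.5Q)q_U - (18q_U). Setting ∂π_U/∂q_U = 0: 418 - 3q_U - (3/2)(q_B + q_N) = 0.
Adding the 3 conditions: 1131 − 3Q − 3Q = 0, i.e. Q = 377/2.
Back-substituting: q_B = (328 − 1131/4)/(3/2) = 181/6, q_N = (385 − 1131/4)/(3/2) = 409/6, q_U = (418 − 1131/4)/(3/2) = 541/6.
Total output Q = 181/6 + 409/6 + 541/6 = 377/2.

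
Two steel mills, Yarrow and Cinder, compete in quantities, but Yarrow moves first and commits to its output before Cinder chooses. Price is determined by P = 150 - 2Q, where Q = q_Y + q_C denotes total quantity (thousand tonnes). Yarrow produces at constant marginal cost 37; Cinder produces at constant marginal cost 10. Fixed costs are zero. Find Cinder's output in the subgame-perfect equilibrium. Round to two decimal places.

The follower Cinder best-responds to any q_Y: π_C = (150 - 2Q)q_C - 10q_C.
Setting the follower's marginal profit to zero, 140 - 2q_Y - 4q_C = 0, i.e. q_C = (140 - 2q_Y)/4.
Yarrow substitutes q_C(q_Y) into its own profit: π_Y = q_Y(150 - 2q_Y - (140 - 2q_Y)/2) - 37q_Y = (80 - q_Y)q_Y - 37q_Y.
Maximising: ∂π_Y/∂q_Y = 43 - 2q_Y = 0, giving q_Y = 43/2.
Then q_C = (140 - 2·(43/2))/4 = 97/4.

24.25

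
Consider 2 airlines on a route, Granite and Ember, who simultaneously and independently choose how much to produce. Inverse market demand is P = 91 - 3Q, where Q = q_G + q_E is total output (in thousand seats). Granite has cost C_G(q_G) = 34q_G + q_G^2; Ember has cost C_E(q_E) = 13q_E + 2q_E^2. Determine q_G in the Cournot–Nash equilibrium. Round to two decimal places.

4.73

Granite's profit: π_G = (91 - 3Q)q_G - (34q_G + q_G²). Setting ∂π_G/∂q_G = 0: 57 - 8q_G - 3(q_E) = 0.
Ember's first-order condition: 78 - 10q_E - 3(q_G) = 0.
Best responses: q_G = (57 - 3q_E)/8, q_E = (78 - 3q_G)/10.
Solving the pair: q_G = 336/71, q_E = 453/71.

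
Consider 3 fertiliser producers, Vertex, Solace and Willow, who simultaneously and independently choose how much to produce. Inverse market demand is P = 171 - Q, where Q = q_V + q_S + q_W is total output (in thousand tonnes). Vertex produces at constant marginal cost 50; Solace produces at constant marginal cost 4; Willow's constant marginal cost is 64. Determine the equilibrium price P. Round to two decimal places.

72.25

Vertex's profit: π_V = (171 - Q)q_V - (50q_V). Setting ∂π_V/∂q_V = 0: 121 - 2q_V - (q_S + q_W) = 0.
Solace's first-order condition: 167 - 2q_S - (q_V + q_W) = 0.
Willow's profit: π_W = (171 - Q)q_W - (64q_W). Setting ∂π_W/∂q_W = 0: 107 - 2q_W - (q_V + q_S) = 0.
Summing all 3 equations gives 395 − 4Q = 0, hence Q = 395/4.
Back-substituting: q_V = (121 − 395/4) = 89/4, q_S = (167 − 395/4) = 273/4, q_W = (107 − 395/4) = 33/4.
Total output Q = 395/4, so price P = 171 - 395/4 = 289/4.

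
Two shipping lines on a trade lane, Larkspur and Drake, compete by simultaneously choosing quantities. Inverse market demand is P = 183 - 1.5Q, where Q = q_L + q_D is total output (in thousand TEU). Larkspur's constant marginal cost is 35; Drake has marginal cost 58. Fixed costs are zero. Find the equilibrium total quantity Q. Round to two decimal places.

Larkspur's profit: π_L = (183 - 1.5Q)q_L - (35q_L). Setting ∂π_L/∂q_L = 0: 148 - 3q_L - (3/2)(q_D) = 0.
Drake's profit: π_D = (183 - 1.5Q)q_D - (58q_D). Setting ∂π_D/∂q_D = 0: 125 - 3q_D - (3/2)(q_L) = 0.
Best responses: q_L = (148 - (3/2)q_D)/3, q_D = (125 - (3/2)q_L)/3.
Substituting one into the other gives q_L = 38 and q_D = 68/3.
Total output Q = 38 + 68/3 = 182/3.

60.67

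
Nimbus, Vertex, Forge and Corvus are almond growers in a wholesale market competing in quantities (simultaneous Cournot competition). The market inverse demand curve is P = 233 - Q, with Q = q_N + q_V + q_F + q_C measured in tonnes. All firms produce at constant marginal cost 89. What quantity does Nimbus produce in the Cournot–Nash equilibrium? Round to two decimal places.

28.80

Each firm earns π_i = (233 - Q)q_i - 89q_i.
Setting ∂π_i/∂q_i = 0 with rivals' quantities fixed: 144 - 2q_i - Σ_{j≠i} q_j = 0.
With identical firms every q_j equals q_i, so Σ_{j≠i} q_j = 3q_i and 144 = 5q_i, giving q_i = 144/5.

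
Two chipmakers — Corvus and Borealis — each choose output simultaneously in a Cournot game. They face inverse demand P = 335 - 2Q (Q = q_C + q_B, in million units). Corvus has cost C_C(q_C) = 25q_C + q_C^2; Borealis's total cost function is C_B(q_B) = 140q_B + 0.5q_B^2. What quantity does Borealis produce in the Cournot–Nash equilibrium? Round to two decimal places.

Corvus's profit: π_C = (335 - 2Q)q_C - (25q_C + q_C²). Setting ∂π_C/∂q_C = 0: 310 - 6q_C - 2(q_B) = 0.
Borealis's first-order condition: 195 - 5q_B - 2(q_C) = 0.
Rearranging gives the reaction functions q_C = (310 - 2q_B)/6 and q_B = (195 - 2q_C)/5.
Solving the pair: q_C = 580/13, q_B = 275/13.

21.15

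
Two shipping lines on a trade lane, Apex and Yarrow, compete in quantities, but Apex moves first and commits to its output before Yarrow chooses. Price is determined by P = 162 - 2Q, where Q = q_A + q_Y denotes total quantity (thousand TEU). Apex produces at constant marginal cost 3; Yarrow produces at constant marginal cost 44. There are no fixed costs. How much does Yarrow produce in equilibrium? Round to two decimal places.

The follower Yarrow best-responds to any q_A: π_Y = (162 - 2Q)q_Y - 44q_Y.
∂π_Y/∂q_Y = 118 - 2q_A - 4q_Y = 0 gives the reaction function q_Y = (118 - 2q_A)/4.
The leader anticipates this reaction. Substituting into P = 162 - 2Q gives P = 103 - q_A, so π_A = (103 - q_A)q_A - 3q_A.
Maximising: ∂π_A/∂q_A = 100 - 2q_A = 0, giving q_A = 50.
Then q_Y = (118 - 2·50)/4 = 9/2.

4.50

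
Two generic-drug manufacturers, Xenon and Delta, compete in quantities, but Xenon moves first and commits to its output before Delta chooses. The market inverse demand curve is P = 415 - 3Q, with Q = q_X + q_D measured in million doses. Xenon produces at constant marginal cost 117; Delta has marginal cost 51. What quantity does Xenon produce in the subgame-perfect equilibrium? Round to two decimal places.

Solve by backward induction. Given q_X, the follower Delta maximises π_D = (415 - 3q_X - 3q_D)q_D - 51q_D.
∂π_D/∂q_D = 364 - 3q_X - 6q_D = 0 gives the reaction function q_D = (364 - 3q_X)/6.
Xenon substitutes q_D(q_X) into its own profit: π_X = q_X(415 - 3q_X - (364 - 3q_X)/2) - 117q_X = (233 - (3/2)q_X)q_X - 117q_X.
Maximising: ∂π_X/∂q_X = 116 - 3q_X = 0, giving q_X = 116/3.
Then q_D = (364 - 3·(116/3))/6 = 124/3.

38.67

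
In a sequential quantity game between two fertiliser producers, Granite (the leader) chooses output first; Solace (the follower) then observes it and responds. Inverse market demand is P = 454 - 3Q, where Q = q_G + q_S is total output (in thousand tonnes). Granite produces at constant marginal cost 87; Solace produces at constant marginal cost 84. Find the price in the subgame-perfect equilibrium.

178

Solve by backward induction. Given q_G, the follower Solace maximises π_S = (454 - 3q_G - 3q_S)q_S - 84q_S.
∂π_S/∂q_S = 370 - 3q_G - 6q_S = 0 gives the reaction function q_S = (370 - 3q_G)/6.
Granite substitutes q_S(q_G) into its own profit: π_G = q_G(454 - 3q_G - (370 - 3q_G)/2) - 87q_G = (269 - (3/2)q_G)q_G - 87q_G.
The leader's first-order condition 182 - 3q_G = 0 yields q_G = 182/3.
Then q_S = (370 - 3·(182/3))/6 = 94/3.
Total output Q = 92, so price P = 454 - 3·92 = 178.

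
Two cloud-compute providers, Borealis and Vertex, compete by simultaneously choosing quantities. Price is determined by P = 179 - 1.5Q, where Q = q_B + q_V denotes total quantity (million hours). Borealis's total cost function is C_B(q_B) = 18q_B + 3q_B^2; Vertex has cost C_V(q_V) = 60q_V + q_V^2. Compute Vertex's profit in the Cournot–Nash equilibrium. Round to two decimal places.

Borealis's profit: π_B = (179 - 1.5Q)q_B - (18q_B + 3q_B²). Setting ∂π_B/∂q_B = 0: 161 - 9q_B - (3/2)(q_V) = 0.
Vertex's profit: π_V = (179 - 1.5Q)q_V - (60q_V + q_V²). Setting ∂π_V/∂q_V = 0: 119 - 5q_V - (3/2)(q_B) = 0.
So q_B = (161 - (3/2)q_V)/9 and q_V = (119 - (3/2)q_B)/5.
Substituting one into the other gives q_B = 14.6550 and q_V = 1106/57.
Price P = 179 - (3/2)·34.0585 = 127.9123.
Vertex's profit: 127.9123·(1106/57) - 60·(1106/57) - (1106/57)² = 941.2404.

941.24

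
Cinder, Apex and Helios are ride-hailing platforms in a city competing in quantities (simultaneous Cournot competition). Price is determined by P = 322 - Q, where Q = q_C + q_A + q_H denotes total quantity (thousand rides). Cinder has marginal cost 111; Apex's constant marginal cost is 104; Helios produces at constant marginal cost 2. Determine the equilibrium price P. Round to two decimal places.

134.75

Cinder's profit: π_C = (322 - Q)q_C - (111q_C). Setting ∂π_C/∂q_C = 0: 211 - 2q_C - (q_A + q_H) = 0.
Apex's first-order condition: 218 - 2q_A - (q_C + q_H) = 0.
Helios's profit: π_H = (322 - Q)q_H - (2q_H). Setting ∂π_H/∂q_H = 0: 320 - 2q_H - (q_C + q_A) = 0.
Adding the 3 conditions: 749 − 2Q − 2Q = 0, i.e. Q = 749/4.
Back-substituting: q_C = (211 − 749/4) = 95/4, q_A = (218 − 749/4) = 123/4, q_H = (320 − 749/4) = 531/4.
Total output Q = 749/4, so price P = 322 - 749/4 = 539/4.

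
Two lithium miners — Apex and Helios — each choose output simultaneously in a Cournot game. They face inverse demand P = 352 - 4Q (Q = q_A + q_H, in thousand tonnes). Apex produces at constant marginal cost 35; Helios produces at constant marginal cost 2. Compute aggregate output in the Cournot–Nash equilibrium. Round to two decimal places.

Apex's profit: π_A = (352 - 4Q)q_A - (35q_A). Setting ∂π_A/∂q_A = 0: 317 - 8q_A - 4(q_H) = 0.
Helios's profit: π_H = (352 - 4Q)q_H - (2q_H). Setting ∂π_H/∂q_H = 0: 350 - 8q_H - 4(q_A) = 0.
Best responses: q_A = (317 - 4q_H)/8, q_H = (350 - 4q_A)/8.
Substituting one into the other gives q_A = 71/3 and q_H = 383/12.
Total output Q = 71/3 + 383/12 = 667/12.

55.58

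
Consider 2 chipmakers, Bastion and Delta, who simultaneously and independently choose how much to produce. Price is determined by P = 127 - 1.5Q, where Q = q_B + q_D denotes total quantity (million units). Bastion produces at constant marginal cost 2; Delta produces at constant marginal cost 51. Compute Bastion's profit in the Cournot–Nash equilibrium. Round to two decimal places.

2242.67

Bastion's profit: π_B = (127 - 1.5Q)q_B - (2q_B). Setting ∂π_B/∂q_B = 0: 125 - 3q_B - (3/2)(q_D) = 0.
Delta's profit: π_D = (127 - 1.5Q)q_D - (51q_D). Setting ∂π_D/∂q_D = 0: 76 - 3q_D - (3/2)(q_B) = 0.
Rearranging gives the reaction functions q_B = (125 - (3/2)q_D)/3 and q_D = (76 - (3/2)q_B)/3.
Substituting one into the other gives q_B = 116/3 and q_D = 6.
Price P = 127 - (3/2)·(134/3) = 60.
Bastion's profit: (60 - 2)·(116/3) = 2242.6667.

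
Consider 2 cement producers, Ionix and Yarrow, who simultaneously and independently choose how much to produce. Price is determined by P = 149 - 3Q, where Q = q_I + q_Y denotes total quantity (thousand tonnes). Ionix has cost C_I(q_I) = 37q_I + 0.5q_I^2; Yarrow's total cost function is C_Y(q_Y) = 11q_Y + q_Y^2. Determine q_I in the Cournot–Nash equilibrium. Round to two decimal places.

10.26

Ionix's profit: π_I = (149 - 3Q)q_I - (37q_I + (1/2)q_I²). Setting ∂π_I/∂q_I = 0: 112 - 7q_I - 3(q_Y) = 0.
Yarrow's profit: π_Y = (149 - 3Q)q_Y - (11q_Y + q_Y²). Setting ∂π_Y/∂q_Y = 0: 138 - 8q_Y - 3(q_I) = 0.
Rearranging gives the reaction functions q_I = (112 - 3q_Y)/7 and q_Y = (138 - 3q_I)/8.
Substituting one into the other gives q_I = 482/47 and q_Y = 630/47.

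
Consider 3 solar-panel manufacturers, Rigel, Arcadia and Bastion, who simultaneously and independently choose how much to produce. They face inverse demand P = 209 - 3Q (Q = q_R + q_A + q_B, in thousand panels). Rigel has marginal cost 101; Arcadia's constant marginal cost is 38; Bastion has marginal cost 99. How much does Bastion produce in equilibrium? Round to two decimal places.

Rigel's profit: π_R = (209 - 3Q)q_R - (101q_R). Setting ∂π_R/∂q_R = 0: 108 - 6q_R - 3(q_A + q_B) = 0.
Arcadia's first-order condition: 171 - 6q_A - 3(q_R + q_B) = 0.
Bastion's profit: π_B = (209 - 3Q)q_B - (99q_B). Setting ∂π_B/∂q_B = 0: 110 - 6q_B - 3(q_R + q_A) = 0.
Adding the 3 first-order conditions: 389 − 12Q = 0, so Q = 389/12.
Back-substituting: q_R = (108 − 389/4)/3 = 43/12, q_A = (171 − 389/4)/3 = 295/12, q_B = (110 − 389/4)/3 = 17/4.

4.25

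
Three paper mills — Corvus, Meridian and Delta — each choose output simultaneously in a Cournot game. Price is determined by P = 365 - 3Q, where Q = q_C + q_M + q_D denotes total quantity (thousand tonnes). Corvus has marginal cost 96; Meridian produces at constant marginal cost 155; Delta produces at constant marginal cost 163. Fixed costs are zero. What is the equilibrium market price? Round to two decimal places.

Corvus's profit: π_C = (365 - 3Q)q_C - (96q_C). Setting ∂π_C/∂q_C = 0: 269 - 6q_C - 3(q_M + q_D) = 0.
Meridian's first-order condition: 210 - 6q_M - 3(q_C + q_D) = 0.
Delta's profit: π_D = (365 - 3Q)q_D - (163q_D). Setting ∂π_D/∂q_D = 0: 202 - 6q_D - 3(q_C + q_M) = 0.
Adding the 3 conditions: 681 − 6Q − 6Q = 0, i.e. Q = 227/4.
Back-substituting: q_C = (269 − 681/4)/3 = 395/12, q_M = (210 − 681/4)/3 = 53/4, q_D = (202 − 681/4)/3 = 127/12.
Total output Q = 227/4, so price P = 365 - 3·(227/4) = 779/4.

194.75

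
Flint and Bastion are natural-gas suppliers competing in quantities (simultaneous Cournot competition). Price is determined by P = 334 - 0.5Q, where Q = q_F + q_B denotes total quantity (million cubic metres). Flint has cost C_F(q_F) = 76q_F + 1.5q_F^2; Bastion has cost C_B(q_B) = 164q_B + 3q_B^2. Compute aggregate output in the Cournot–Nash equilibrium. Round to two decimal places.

Flint's profit: π_F = (334 - 0.5Q)q_F - (76q_F + (3/2)q_F²). Setting ∂π_F/∂q_F = 0: 258 - 4q_F - (1/2)(q_B) = 0.
Bastion's profit: π_B = (334 - 0.5Q)q_B - (164q_B + 3q_B²). Setting ∂π_B/∂q_B = 0: 170 - 7q_B - (1/2)(q_F) = 0.
Best responses: q_F = (258 - (1/2)q_B)/4, q_B = (170 - (1/2)q_F)/7.
Substituting one into the other gives q_F = 62.0180 and q_B = 19.8559.
Total output Q = 62.0180 + 19.8559 = 81.8739.

81.87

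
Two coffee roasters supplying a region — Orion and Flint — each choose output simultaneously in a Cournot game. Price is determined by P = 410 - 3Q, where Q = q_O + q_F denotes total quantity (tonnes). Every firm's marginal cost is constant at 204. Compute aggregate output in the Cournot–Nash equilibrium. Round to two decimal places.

45.78

Each firm earns π_i = (410 - 3Q)q_i - 204q_i.
First-order condition (treating rivals' output as given): 206 - 6q_i - 3q_j = 0.
By symmetry each firm produces the same amount; substituting q_j = q_i yields q_i = 206/9.
Total output Q = 206/9 + 206/9 = 412/9.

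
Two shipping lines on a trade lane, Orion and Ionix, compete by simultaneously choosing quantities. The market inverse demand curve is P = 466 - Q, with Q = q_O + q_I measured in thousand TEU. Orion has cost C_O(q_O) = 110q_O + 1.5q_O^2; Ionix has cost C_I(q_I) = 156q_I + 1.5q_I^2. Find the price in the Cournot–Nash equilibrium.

Orion's profit: π_O = (466 - Q)q_O - (110q_O + (3/2)q_O²). Setting ∂π_O/∂q_O = 0: 356 - 5q_O - (q_I) = 0.
Ionix's profit: π_I = (466 - Q)q_I - (156q_I + (3/2)q_I²). Setting ∂π_I/∂q_I = 0: 310 - 5q_I - (q_O) = 0.
Rearranging gives the reaction functions q_O = (356 - q_I)/5 and q_I = (310 - q_O)/5.
Solving the pair: q_O = 245/4, q_I = 199/4.
Total output Q = 111, so price P = 466 - 111 = 355.

355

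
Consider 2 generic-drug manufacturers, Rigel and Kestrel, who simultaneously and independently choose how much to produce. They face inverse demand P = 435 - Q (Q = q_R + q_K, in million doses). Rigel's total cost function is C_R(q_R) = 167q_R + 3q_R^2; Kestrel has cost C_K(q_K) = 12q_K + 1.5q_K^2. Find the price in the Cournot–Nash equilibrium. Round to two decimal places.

Rigel's profit: π_R = (435 - Q)q_R - (167q_R + 3q_R²). Setting ∂π_R/∂q_R = 0: 268 - 8q_R - (q_K) = 0.
Kestrel's profit: π_K = (435 - Q)q_K - (12q_K + (3/2)q_K²). Setting ∂π_K/∂q_K = 0: 423 - 5q_K - (q_R) = 0.
So q_R = (268 - q_K)/8 and q_K = (423 - q_R)/5.
Substituting one into the other gives q_R = 917/39 and q_K = 79.8974.
Total output Q = 103.4103, so price P = 435 - 103.4103 = 331.5897.

331.59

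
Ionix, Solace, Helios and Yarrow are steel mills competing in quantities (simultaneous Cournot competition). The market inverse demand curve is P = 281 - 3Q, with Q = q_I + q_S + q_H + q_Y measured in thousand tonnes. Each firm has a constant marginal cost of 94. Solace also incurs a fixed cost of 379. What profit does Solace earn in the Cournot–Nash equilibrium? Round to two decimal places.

Each firm earns π_i = (281 - 3Q)q_i - 94q_i.
First-order condition (treating rivals' output as given): 187 - 6q_i - 3·Σ_{j≠i} q_j = 0.
With identical firms every q_j equals q_i, so Σ_{j≠i} q_j = 3q_i and 187 = 15q_i, giving q_i = 187/15.
Price P = 281 - 3·(748/15) = 657/5.
Solace's profit: (657/5 - 94)·(187/15) - 379 = 87.2533.

87.25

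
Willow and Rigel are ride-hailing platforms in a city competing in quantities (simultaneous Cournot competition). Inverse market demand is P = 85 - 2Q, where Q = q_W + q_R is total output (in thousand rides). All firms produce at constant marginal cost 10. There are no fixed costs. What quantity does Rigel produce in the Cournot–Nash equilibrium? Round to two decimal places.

Each firm earns π_i = (85 - 2Q)q_i - 10q_i.
Setting ∂π_i/∂q_i = 0 with rivals' quantities fixed: 75 - 4q_i - 2q_j = 0.
By symmetry each firm produces the same amount; substituting q_j = q_i yields q_i = 75/6 = 25/2.

12.50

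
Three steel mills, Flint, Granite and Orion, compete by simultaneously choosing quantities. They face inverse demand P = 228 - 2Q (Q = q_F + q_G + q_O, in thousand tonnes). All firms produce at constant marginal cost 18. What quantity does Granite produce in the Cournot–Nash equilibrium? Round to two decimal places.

26.25

Each firm earns π_i = (228 - 2Q)q_i - 18q_i.
Setting ∂π_i/∂q_i = 0 with rivals' quantities fixed: 210 - 4q_i - 2·Σ_{j≠i} q_j = 0.
By symmetry each firm produces the same amount; substituting Σ_{j≠i} q_j = 2q_i yields q_i = 210/8 = 105/4.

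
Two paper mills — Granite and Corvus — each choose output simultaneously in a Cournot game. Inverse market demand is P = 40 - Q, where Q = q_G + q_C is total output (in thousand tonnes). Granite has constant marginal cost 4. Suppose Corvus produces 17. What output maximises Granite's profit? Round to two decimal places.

With the rival's output fixed at 17, Granite's profit is π_G = (40 - 17 - q_G)q_G - (4q_G) = (23 - q_G)q_G - (4q_G).
∂π_G/∂q_G = 19 - 2q_G = 0, so q_G = 19/2.

9.50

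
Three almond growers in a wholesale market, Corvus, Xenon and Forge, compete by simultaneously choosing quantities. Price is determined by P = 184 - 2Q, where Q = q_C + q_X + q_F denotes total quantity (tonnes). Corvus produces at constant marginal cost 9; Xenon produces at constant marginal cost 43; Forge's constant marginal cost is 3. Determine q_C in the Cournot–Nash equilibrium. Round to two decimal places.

Corvus's profit: π_C = (184 - 2Q)q_C - (9q_C). Setting ∂π_C/∂q_C = 0: 175 - 4q_C - 2(q_X + q_F) = 0.
Xenon's first-order condition: 141 - 4q_X - 2(q_C + q_F) = 0.
Forge's first-order condition: 181 - 4q_F - 2(q_C + q_X) = 0.
Adding the 3 conditions: 497 − 4Q − 4Q = 0, i.e. Q = 497/8.
Back-substituting: q_C = (175 − 497/4)/2 = 203/8, q_X = (141 − 497/4)/2 = 67/8, q_F = (181 − 497/4)/2 = 227/8.

25.38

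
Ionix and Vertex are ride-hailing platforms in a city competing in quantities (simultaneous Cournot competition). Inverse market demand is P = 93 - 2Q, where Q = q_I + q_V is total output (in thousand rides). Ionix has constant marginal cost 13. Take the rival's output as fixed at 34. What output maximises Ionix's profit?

3

With the rival's output fixed at 34, Ionix's profit is π_I = (93 - 2·34 - 2q_I)q_I - (13q_I) = (25 - 2q_I)q_I - (13q_I).
∂π_I/∂q_I = 12 - 4q_I = 0, so q_I = 3.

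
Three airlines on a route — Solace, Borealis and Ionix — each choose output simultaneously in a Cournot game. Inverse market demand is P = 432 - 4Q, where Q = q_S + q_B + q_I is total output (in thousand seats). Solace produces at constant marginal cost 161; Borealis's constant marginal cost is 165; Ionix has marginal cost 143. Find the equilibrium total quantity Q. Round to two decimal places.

Solace's profit: π_S = (432 - 4Q)q_S - (161q_S). Setting ∂π_S/∂q_S = 0: 271 - 8q_S - 4(q_B + q_I) = 0.
Borealis's first-order condition: 267 - 8q_B - 4(q_S + q_I) = 0.
Ionix's profit: π_I = (432 - 4Q)q_I - (143q_I). Setting ∂π_I/∂q_I = 0: 289 - 8q_I - 4(q_S + q_B) = 0.
Summing all 3 equations gives 827 − 16Q = 0, hence Q = 827/16.
Back-substituting: q_S = (271 − 827/4)/4 = 257/16, q_B = (267 − 827/4)/4 = 241/16, q_I = (289 − 827/4)/4 = 329/16.
Total output Q = 257/16 + 241/16 + 329/16 = 827/16.

51.69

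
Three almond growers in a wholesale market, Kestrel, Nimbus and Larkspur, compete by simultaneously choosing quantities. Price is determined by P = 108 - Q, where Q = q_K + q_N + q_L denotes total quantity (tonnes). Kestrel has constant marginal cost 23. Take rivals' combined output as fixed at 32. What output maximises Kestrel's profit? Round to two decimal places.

With rivals' combined output fixed at 32, Kestrel's profit is π_K = (108 - 32 - q_K)q_K - (23q_K) = (76 - q_K)q_K - (23q_K).
∂π_K/∂q_K = 53 - 2q_K = 0, so q_K = 53/2.

26.50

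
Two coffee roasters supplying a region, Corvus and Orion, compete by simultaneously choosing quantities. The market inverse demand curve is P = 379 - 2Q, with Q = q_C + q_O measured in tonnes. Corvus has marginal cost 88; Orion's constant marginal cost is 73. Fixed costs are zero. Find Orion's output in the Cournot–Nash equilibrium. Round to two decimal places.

Corvus's profit: π_C = (379 - 2Q)q_C - (88q_C). Setting ∂π_C/∂q_C = 0: 291 - 4q_C - 2(q_O) = 0.
Orion's first-order condition: 306 - 4q_O - 2(q_C) = 0.
Best responses: q_C = (291 - 2q_O)/4, q_O = (306 - 2q_C)/4.
Solving the pair: q_C = 46, q_O = 107/2.

53.50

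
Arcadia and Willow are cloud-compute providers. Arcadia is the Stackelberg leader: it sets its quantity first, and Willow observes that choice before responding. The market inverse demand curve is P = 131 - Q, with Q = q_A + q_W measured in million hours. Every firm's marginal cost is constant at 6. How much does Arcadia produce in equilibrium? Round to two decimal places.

The follower Willow best-responds to any q_A: π_W = (131 - Q)q_W - 6q_W.
Setting the follower's marginal profit to zero, 125 - q_A - 2q_W = 0, i.e. q_W = (125 - q_A)/2.
The leader anticipates this reaction. Substituting into P = 131 - Q gives P = 137/2 - (1/2)q_A, so π_A = (137/2 - (1/2)q_A)q_A - 6q_A.
Maximising: ∂π_A/∂q_A = 125/2 - q_A = 0, giving q_A = 125/2.
Then q_W = (125 - 125/2)/2 = 125/4.

62.50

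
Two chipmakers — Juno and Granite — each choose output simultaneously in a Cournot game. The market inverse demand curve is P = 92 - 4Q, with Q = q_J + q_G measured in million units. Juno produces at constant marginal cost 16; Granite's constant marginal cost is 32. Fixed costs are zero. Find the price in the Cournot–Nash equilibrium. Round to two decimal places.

46.67

Juno's profit: π_J = (92 - 4Q)q_J - (16q_J). Setting ∂π_J/∂q_J = 0: 76 - 8q_J - 4(q_G) = 0.
Granite's first-order condition: 60 - 8q_G - 4(q_J) = 0.
Best responses: q_J = (76 - 4q_G)/8, q_G = (60 - 4q_J)/8.
Solving the pair: q_J = 23/3, q_G = 11/3.
Total output Q = 34/3, so price P = 92 - 4·(34/3) = 140/3.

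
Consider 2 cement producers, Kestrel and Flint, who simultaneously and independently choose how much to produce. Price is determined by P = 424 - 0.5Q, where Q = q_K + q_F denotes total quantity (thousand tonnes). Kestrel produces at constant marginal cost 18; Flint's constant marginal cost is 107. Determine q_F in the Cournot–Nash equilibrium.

Kestrel's profit: π_K = (424 - 0.5Q)q_K - (18q_K). Setting ∂π_K/∂q_K = 0: 406 - q_K - (1/2)(q_F) = 0.
Flint's profit: π_F = (424 - 0.5Q)q_F - (107q_F). Setting ∂π_F/∂q_F = 0: 317 - q_F - (1/2)(q_K) = 0.
So q_K = (406 - (1/2)q_F) and q_F = (317 - (1/2)q_K).
Substituting one into the other gives q_K = 330 and q_F = 152.

152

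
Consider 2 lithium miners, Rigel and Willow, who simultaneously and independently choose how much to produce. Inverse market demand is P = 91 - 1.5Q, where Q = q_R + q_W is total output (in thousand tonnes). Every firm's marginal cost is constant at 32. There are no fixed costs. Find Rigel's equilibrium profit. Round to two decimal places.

Each firm earns π_i = (91 - 1.5Q)q_i - 32q_i.
First-order condition (treating rivals' output as given): 59 - 3q_i - (3/2)q_j = 0.
By symmetry each firm produces the same amount; substituting q_j = q_i yields q_i = 59/(9/2) = 118/9.
Price P = 91 - (3/2)·(236/9) = 155/3.
Rigel's profit: (155/3 - 32)·(118/9) = 257.8519.

257.85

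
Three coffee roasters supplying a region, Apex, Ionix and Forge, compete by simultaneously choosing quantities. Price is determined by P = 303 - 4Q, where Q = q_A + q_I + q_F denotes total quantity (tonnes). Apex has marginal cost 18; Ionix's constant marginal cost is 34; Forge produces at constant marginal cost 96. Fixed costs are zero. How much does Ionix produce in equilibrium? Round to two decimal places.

Apex's profit: π_A = (303 - 4Q)q_A - (18q_A). Setting ∂π_A/∂q_A = 0: 285 - 8q_A - 4(q_I + q_F) = 0.
Ionix's profit: π_I = (303 - 4Q)q_I - (34q_I). Setting ∂π_I/∂q_I = 0: 269 - 8q_I - 4(q_A + q_F) = 0.
Forge's first-order condition: 207 - 8q_F - 4(q_A + q_I) = 0.
Adding the 3 first-order conditions: 761 − 16Q = 0, so Q = 761/16.
Back-substituting: q_A = (285 − 761/4)/4 = 379/16, q_I = (269 − 761/4)/4 = 315/16, q_F = (207 − 761/4)/4 = 67/16.

19.69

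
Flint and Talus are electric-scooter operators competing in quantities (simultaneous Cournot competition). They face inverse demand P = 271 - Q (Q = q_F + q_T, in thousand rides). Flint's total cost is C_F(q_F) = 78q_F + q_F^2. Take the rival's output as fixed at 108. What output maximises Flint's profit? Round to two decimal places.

21.25

With the rival's output fixed at 108, Flint's profit is π_F = (271 - 108 - q_F)q_F - (78q_F + q_F²) = (163 - q_F)q_F - (78q_F + q_F²).
∂π_F/∂q_F = 85 - 4q_F = 0, so q_F = 85/4.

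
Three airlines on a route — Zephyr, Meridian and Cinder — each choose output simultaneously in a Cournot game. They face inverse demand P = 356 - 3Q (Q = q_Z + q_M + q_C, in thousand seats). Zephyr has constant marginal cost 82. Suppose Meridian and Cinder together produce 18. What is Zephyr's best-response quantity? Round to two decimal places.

36.67

With rivals' combined output fixed at 18, Zephyr's profit is π_Z = (356 - 3·18 - 3q_Z)q_Z - (82q_Z) = (302 - 3q_Z)q_Z - (82q_Z).
∂π_Z/∂q_Z = 220 - 6q_Z = 0, so q_Z = 110/3.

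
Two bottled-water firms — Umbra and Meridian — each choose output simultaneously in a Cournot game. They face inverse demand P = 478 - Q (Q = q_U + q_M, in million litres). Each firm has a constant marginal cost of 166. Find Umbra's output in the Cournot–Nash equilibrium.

A representative firm's profit is π_i = q_i(478 - Q) - 166q_i.
Setting ∂π_i/∂q_i = 0 with rivals' quantities fixed: 312 - 2q_i - q_j = 0.
By symmetry each firm produces the same amount; substituting q_j = q_i yields q_i = 312/3 = 104.

104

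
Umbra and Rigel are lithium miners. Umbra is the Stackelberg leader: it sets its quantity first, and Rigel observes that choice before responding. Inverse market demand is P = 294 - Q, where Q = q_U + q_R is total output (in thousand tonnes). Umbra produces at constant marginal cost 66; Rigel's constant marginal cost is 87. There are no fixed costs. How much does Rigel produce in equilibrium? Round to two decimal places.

41.25

The follower Rigel best-responds to any q_U: π_R = (294 - Q)q_R - 87q_R.
∂π_R/∂q_R = 207 - q_U - 2q_R = 0 gives the reaction function q_R = (207 - q_U)/2.
The leader anticipates this reaction. Substituting into P = 294 - Q gives P = 381/2 - (1/2)q_U, so π_U = (381/2 - (1/2)q_U)q_U - 66q_U.
Maximising: ∂π_U/∂q_U = 249/2 - q_U = 0, giving q_U = 249/2.
Then q_R = (207 - 249/2)/2 = 165/4.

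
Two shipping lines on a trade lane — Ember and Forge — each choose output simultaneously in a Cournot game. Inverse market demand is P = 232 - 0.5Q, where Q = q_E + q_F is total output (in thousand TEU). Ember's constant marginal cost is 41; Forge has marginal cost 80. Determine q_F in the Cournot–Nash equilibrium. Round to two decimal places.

75.33

Ember's profit: π_E = (232 - 0.5Q)q_E - (41q_E). Setting ∂π_E/∂q_E = 0: 191 - q_E - (1/2)(q_F) = 0.
Forge's first-order condition: 152 - q_F - (1/2)(q_E) = 0.
Rearranging gives the reaction functions q_E = (191 - (1/2)q_F) and q_F = (152 - (1/2)q_E).
Substituting one into the other gives q_E = 460/3 and q_F = 226/3.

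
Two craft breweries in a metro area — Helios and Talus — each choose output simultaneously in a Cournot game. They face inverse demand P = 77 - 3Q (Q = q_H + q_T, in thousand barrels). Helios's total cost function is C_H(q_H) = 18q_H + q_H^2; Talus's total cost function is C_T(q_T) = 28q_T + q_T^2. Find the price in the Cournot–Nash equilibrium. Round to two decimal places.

47.55

Helios's profit: π_H = (77 - 3Q)q_H - (18q_H + q_H²). Setting ∂π_H/∂q_H = 0: 59 - 8q_H - 3(q_T) = 0.
Talus's profit: π_T = (77 - 3Q)q_T - (28q_T + q_T²). Setting ∂π_T/∂q_T = 0: 49 - 8q_T - 3(q_H) = 0.
So q_H = (59 - 3q_T)/8 and q_T = (49 - 3q_H)/8.
Solving the pair: q_H = 65/11, q_T = 43/11.
Total output Q = 108/11, so price P = 77 - 3·(108/11) = 523/11.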